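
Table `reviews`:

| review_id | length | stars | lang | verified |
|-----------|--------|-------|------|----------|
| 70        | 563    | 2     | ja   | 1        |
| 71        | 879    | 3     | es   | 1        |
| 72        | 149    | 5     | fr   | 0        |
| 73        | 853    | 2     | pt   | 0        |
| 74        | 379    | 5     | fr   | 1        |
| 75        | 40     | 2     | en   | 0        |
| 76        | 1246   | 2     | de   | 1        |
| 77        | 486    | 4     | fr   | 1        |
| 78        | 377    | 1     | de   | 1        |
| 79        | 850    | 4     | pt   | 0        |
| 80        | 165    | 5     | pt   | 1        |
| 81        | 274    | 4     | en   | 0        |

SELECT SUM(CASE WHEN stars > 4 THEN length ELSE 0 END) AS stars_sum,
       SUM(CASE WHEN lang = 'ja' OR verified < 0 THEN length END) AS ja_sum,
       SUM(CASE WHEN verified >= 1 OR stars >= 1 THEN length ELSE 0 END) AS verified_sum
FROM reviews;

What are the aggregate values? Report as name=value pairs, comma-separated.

[stars_sum: stars > 4]
review_id=70: ✗
review_id=71: ✗
review_id=72: ✓ → 149
review_id=73: ✗
review_id=74: ✓ → 379
review_id=75: ✗
review_id=76: ✗
review_id=77: ✗
review_id=78: ✗
review_id=79: ✗
review_id=80: ✓ → 165
review_id=81: ✗
stars_sum = 149 + 379 + 165 = 693
—
[ja_sum: lang = 'ja' OR verified < 0]
review_id=70: ✓ → 563
review_id=71: ✗
review_id=72: ✗
review_id=73: ✗
review_id=74: ✗
review_id=75: ✗
review_id=76: ✗
review_id=77: ✗
review_id=78: ✗
review_id=79: ✗
review_id=80: ✗
review_id=81: ✗
ja_sum = 563
—
[verified_sum: verified >= 1 OR stars >= 1]
review_id=70: ✓ → 563
review_id=71: ✓ → 879
review_id=72: ✓ → 149
review_id=73: ✓ → 853
review_id=74: ✓ → 379
review_id=75: ✓ → 40
review_id=76: ✓ → 1246
review_id=77: ✓ → 486
review_id=78: ✓ → 377
review_id=79: ✓ → 850
review_id=80: ✓ → 165
review_id=81: ✓ → 274
verified_sum = 563 + 879 + 149 + 853 + 379 + 40 + 1246 + 486 + 377 + 850 + 165 + 274 = 6261

stars_sum=693, ja_sum=563, verified_sum=6261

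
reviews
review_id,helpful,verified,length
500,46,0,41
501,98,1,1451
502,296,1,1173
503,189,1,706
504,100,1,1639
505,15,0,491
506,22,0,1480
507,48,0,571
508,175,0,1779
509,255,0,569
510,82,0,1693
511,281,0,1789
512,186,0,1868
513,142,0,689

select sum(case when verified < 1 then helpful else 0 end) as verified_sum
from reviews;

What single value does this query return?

review_id=500: ✓ → 46
review_id=501: ✗
review_id=502: ✗
review_id=503: ✗
review_id=504: ✗
review_id=505: ✓ → 15
review_id=506: ✓ → 22
review_id=507: ✓ → 48
review_id=508: ✓ → 175
review_id=509: ✓ → 255
review_id=510: ✓ → 82
review_id=511: ✓ → 281
review_id=512: ✓ → 186
review_id=513: ✓ → 142
verified_sum = 46 + 15 + 22 + 48 + 175 + 255 + 82 + 281 + 186 + 142 = 1252

1252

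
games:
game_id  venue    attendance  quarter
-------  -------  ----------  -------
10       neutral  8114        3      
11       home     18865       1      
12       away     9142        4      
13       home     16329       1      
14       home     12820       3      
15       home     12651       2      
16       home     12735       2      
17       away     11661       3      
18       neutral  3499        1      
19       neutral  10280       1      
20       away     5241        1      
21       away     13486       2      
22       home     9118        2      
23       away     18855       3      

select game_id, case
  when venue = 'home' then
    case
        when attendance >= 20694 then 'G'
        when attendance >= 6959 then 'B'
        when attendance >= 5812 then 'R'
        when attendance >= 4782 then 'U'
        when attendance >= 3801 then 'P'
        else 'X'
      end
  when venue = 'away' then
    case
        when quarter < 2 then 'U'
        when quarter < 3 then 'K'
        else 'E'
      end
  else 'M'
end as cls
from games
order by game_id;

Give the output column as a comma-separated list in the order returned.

game_id=10: venue='neutral' → outer ELSE → M
game_id=11: venue='home' → inner[attendance >= 6959] → B
game_id=12: venue='away' → inner[ELSE] → E
game_id=13: venue='home' → inner[attendance >= 6959] → B
game_id=14: venue='home' → inner[attendance >= 6959] → B
game_id=15: venue='home' → inner[attendance >= 6959] → B
game_id=16: venue='home' → inner[attendance >= 6959] → B
game_id=17: venue='away' → inner[ELSE] → E
game_id=18: venue='neutral' → outer ELSE → M
game_id=19: venue='neutral' → outer ELSE → M
game_id=20: venue='away' → inner[quarter < 2] → U
game_id=21: venue='away' → inner[quarter < 3] → K
game_id=22: venue='home' → inner[attendance >= 6959] → B
game_id=23: venue='away' → inner[ELSE] → E

M, B, E, B, B, B, B, E, M, M, U, K, B, E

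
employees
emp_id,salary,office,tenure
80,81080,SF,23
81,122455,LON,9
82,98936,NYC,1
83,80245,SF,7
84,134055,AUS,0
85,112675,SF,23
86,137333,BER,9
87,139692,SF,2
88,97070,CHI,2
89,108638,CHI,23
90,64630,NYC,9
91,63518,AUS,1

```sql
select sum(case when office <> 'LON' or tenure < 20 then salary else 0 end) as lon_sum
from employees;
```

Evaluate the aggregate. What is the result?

1240327

emp_id=80: ✓ → 81080
emp_id=81: ✓ → 122455
emp_id=82: ✓ → 98936
emp_id=83: ✓ → 80245
emp_id=84: ✓ → 134055
emp_id=85: ✓ → 112675
emp_id=86: ✓ → 137333
emp_id=87: ✓ → 139692
emp_id=88: ✓ → 97070
emp_id=89: ✓ → 108638
emp_id=90: ✓ → 64630
emp_id=91: ✓ → 63518
lon_sum = 81080 + 122455 + 98936 + 80245 + 134055 + 112675 + 137333 + 139692 + 97070 + 108638 + 64630 + 63518 = 1240327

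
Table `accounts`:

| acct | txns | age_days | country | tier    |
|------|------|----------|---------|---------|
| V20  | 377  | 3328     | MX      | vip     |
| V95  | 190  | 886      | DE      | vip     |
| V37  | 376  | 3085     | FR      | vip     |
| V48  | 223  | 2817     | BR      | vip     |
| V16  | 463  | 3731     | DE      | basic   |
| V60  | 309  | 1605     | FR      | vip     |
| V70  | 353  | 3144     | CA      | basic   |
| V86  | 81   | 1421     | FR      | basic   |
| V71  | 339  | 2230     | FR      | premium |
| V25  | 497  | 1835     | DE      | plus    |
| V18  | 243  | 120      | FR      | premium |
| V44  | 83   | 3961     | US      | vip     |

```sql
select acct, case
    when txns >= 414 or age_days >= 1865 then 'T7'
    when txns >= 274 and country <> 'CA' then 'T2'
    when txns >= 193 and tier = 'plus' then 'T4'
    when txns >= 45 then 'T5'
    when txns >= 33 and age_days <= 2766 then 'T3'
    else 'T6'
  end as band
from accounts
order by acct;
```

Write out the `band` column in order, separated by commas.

acct=V16: txns >= 414 or age_days >= 1865 → T7
acct=V18: txns >= 45 → T5
acct=V20: txns >= 414 or age_days >= 1865 → T7
acct=V25: txns >= 414 or age_days >= 1865 → T7
acct=V37: txns >= 414 or age_days >= 1865 → T7
acct=V44: txns >= 414 or age_days >= 1865 → T7
acct=V48: txns >= 414 or age_days >= 1865 → T7
acct=V60: txns >= 274 and country <> 'CA' → T2
acct=V70: txns >= 414 or age_days >= 1865 → T7
acct=V71: txns >= 414 or age_days >= 1865 → T7
acct=V86: txns >= 45 → T5
acct=V95: txns >= 45 → T5

T7, T5, T7, T7, T7, T7, T7, T2, T7, T7, T5, T5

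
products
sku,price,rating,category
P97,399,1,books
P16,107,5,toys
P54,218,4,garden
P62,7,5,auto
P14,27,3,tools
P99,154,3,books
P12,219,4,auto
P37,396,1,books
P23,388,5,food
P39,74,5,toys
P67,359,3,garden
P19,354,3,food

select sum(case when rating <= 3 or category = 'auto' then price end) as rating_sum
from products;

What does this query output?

sku=P97: ✓ → 399
sku=P16: ✗
sku=P54: ✗
sku=P62: ✓ → 7
sku=P14: ✓ → 27
sku=P99: ✓ → 154
sku=P12: ✓ → 219
sku=P37: ✓ → 396
sku=P23: ✗
sku=P39: ✗
sku=P67: ✓ → 359
sku=P19: ✓ → 354
rating_sum = 399 + 7 + 27 + 154 + 219 + 396 + 359 + 354 = 1915

1915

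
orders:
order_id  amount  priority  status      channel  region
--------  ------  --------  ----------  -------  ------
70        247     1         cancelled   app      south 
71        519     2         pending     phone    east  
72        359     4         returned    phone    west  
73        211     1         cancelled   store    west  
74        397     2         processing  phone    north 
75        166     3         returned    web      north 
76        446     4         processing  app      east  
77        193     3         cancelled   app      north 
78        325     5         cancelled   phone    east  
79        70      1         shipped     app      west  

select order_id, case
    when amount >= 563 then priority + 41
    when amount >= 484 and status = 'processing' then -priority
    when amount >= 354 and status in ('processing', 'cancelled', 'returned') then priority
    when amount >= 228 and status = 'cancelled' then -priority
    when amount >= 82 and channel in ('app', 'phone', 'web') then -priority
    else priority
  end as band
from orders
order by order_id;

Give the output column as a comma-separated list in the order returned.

order_id=70: amount >= 228 and status = 'cancelled' → -1
order_id=71: amount >= 82 and channel in ('app', 'phone', 'web') → -2
order_id=72: amount >= 354 and status in ('processing', 'cancelled', 'returned') → 4
order_id=73: ELSE → 1
order_id=74: amount >= 354 and status in ('processing', 'cancelled', 'returned') → 2
order_id=75: amount >= 82 and channel in ('app', 'phone', 'web') → -3
order_id=76: amount >= 354 and status in ('processing', 'cancelled', 'returned') → 4
order_id=77: amount >= 82 and channel in ('app', 'phone', 'web') → -3
order_id=78: amount >= 228 and status = 'cancelled' → -5
order_id=79: ELSE → 1

-1, -2, 4, 1, 2, -3, 4, -3, -5, 1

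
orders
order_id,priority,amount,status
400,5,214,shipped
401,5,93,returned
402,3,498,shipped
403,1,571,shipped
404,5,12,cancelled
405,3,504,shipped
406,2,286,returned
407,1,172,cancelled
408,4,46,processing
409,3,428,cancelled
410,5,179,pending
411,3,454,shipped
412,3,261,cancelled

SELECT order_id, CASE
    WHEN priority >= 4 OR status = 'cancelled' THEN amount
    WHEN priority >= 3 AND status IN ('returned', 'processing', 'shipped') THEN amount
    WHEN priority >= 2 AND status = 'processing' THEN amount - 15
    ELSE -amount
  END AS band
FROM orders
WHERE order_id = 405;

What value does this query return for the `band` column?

order_id = 405: priority=3, amount=504, status=shipped.
priority >= 4 OR status = 'cancelled' → false
priority >= 3 AND status IN ('returned', 'processing', 'shipped') → true → 504

504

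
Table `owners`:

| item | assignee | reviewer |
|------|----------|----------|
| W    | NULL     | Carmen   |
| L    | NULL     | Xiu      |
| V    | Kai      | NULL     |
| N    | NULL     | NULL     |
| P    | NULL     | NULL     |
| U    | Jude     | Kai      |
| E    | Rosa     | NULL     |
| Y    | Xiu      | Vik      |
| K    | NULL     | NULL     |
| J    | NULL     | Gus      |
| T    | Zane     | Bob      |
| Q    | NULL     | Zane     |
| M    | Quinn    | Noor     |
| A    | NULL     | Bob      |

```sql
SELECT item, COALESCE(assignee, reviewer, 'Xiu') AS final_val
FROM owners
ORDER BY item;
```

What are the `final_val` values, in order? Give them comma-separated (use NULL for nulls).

item=A: assignee=NULL, reviewer=Bob → Bob
item=E: assignee=Rosa → Rosa
item=J: assignee=NULL, reviewer=Gus → Gus
item=K: assignee=NULL, reviewer=NULL, → literal Xiu → Xiu
item=L: assignee=NULL, reviewer=Xiu → Xiu
item=M: assignee=Quinn → Quinn
item=N: assignee=NULL, reviewer=NULL, → literal Xiu → Xiu
item=P: assignee=NULL, reviewer=NULL, → literal Xiu → Xiu
item=Q: assignee=NULL, reviewer=Zane → Zane
item=T: assignee=Zane → Zane
item=U: assignee=Jude → Jude
item=V: assignee=Kai → Kai
item=W: assignee=NULL, reviewer=Carmen → Carmen
item=Y: assignee=Xiu → Xiu

Bob, Rosa, Gus, Xiu, Xiu, Quinn, Xiu, Xiu, Zane, Zane, Jude, Kai, Carmen, Xiu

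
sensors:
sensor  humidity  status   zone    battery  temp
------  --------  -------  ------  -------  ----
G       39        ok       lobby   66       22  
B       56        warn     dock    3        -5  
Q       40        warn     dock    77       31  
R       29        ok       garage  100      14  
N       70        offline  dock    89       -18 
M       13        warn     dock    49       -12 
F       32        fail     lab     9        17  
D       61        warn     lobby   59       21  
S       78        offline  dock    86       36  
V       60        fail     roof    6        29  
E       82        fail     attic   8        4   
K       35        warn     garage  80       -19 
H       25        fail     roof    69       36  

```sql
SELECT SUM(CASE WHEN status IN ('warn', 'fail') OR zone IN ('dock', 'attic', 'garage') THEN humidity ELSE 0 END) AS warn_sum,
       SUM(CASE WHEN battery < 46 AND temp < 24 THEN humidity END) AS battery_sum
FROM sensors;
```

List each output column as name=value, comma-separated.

[warn_sum: status IN ('warn', 'fail') OR zone IN ('dock', 'attic', 'garage')]
sensor=G: ✗
sensor=B: ✓ → 56
sensor=Q: ✓ → 40
sensor=R: ✓ → 29
sensor=N: ✓ → 70
sensor=M: ✓ → 13
sensor=F: ✓ → 32
sensor=D: ✓ → 61
sensor=S: ✓ → 78
sensor=V: ✓ → 60
sensor=E: ✓ → 82
sensor=K: ✓ → 35
sensor=H: ✓ → 25
warn_sum = 56 + 40 + 29 + 70 + 13 + 32 + 61 + 78 + 60 + 82 + 35 + 25 = 581
—
[battery_sum: battery < 46 AND temp < 24]
sensor=G: ✗
sensor=B: ✓ → 56
sensor=Q: ✗
sensor=R: ✗
sensor=N: ✗
sensor=M: ✗
sensor=F: ✓ → 32
sensor=D: ✗
sensor=S: ✗
sensor=V: ✗
sensor=E: ✓ → 82
sensor=K: ✗
sensor=H: ✗
battery_sum = 56 + 32 + 82 = 170

warn_sum=581, battery_sum=170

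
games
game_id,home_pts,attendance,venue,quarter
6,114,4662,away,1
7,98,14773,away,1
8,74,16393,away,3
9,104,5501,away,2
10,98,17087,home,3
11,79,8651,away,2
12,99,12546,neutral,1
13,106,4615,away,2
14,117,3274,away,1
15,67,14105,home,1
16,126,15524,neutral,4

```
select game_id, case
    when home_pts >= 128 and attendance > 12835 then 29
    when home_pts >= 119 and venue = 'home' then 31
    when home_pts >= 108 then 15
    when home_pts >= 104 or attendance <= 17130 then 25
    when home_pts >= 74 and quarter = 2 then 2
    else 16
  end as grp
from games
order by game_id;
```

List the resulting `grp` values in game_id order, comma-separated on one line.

15, 25, 25, 25, 25, 25, 25, 25, 15, 25, 15

game_id=6: home_pts >= 108 → 15
game_id=7: home_pts >= 104 or attendance <= 17130 → 25
game_id=8: home_pts >= 104 or attendance <= 17130 → 25
game_id=9: home_pts >= 104 or attendance <= 17130 → 25
game_id=10: home_pts >= 104 or attendance <= 17130 → 25
game_id=11: home_pts >= 104 or attendance <= 17130 → 25
game_id=12: home_pts >= 104 or attendance <= 17130 → 25
game_id=13: home_pts >= 104 or attendance <= 17130 → 25
game_id=14: home_pts >= 108 → 15
game_id=15: home_pts >= 104 or attendance <= 17130 → 25
game_id=16: home_pts >= 108 → 15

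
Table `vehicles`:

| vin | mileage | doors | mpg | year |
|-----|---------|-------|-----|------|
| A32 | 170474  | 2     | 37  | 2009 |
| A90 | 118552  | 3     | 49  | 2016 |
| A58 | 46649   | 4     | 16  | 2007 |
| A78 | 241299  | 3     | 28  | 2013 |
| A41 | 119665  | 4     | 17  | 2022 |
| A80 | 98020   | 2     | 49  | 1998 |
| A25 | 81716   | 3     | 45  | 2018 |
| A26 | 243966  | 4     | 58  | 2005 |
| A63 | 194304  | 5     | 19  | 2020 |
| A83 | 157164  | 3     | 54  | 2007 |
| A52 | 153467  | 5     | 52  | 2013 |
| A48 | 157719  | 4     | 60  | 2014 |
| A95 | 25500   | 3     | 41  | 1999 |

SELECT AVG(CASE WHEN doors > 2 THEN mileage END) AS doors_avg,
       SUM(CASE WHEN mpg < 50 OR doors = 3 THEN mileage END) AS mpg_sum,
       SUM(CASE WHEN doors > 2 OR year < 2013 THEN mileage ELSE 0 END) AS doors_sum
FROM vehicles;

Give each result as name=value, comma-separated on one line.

doors_avg=140000.0909090909, mpg_sum=1253343, doors_sum=1808495

[doors_avg: doors > 2]
vin=A32: ✗
vin=A90: ✓ → 118552
vin=A58: ✓ → 46649
vin=A78: ✓ → 241299
vin=A41: ✓ → 119665
vin=A80: ✗
vin=A25: ✓ → 81716
vin=A26: ✓ → 243966
vin=A63: ✓ → 194304
vin=A83: ✓ → 157164
vin=A52: ✓ → 153467
vin=A48: ✓ → 157719
vin=A95: ✓ → 25500
doors_avg = (118552 + 46649 + 241299 + 119665 + 81716 + 243966 + 194304 + 157164 + 153467 + 157719 + 25500) / 11 = 140000.0909090909
—
[mpg_sum: mpg < 50 OR doors = 3]
vin=A32: ✓ → 170474
vin=A90: ✓ → 118552
vin=A58: ✓ → 46649
vin=A78: ✓ → 241299
vin=A41: ✓ → 119665
vin=A80: ✓ → 98020
vin=A25: ✓ → 81716
vin=A26: ✗
vin=A63: ✓ → 194304
vin=A83: ✓ → 157164
vin=A52: ✗
vin=A48: ✗
vin=A95: ✓ → 25500
mpg_sum = 170474 + 118552 + 46649 + 241299 + 119665 + 98020 + 81716 + 194304 + 157164 + 25500 = 1253343
—
[doors_sum: doors > 2 OR year < 2013]
vin=A32: ✓ → 170474
vin=A90: ✓ → 118552
vin=A58: ✓ → 46649
vin=A78: ✓ → 241299
vin=A41: ✓ → 119665
vin=A80: ✓ → 98020
vin=A25: ✓ → 81716
vin=A26: ✓ → 243966
vin=A63: ✓ → 194304
vin=A83: ✓ → 157164
vin=A52: ✓ → 153467
vin=A48: ✓ → 157719
vin=A95: ✓ → 25500
doors_sum = 170474 + 118552 + 46649 + 241299 + 119665 + 98020 + 81716 + 243966 + 194304 + 157164 + 153467 + 157719 + 25500 = 1808495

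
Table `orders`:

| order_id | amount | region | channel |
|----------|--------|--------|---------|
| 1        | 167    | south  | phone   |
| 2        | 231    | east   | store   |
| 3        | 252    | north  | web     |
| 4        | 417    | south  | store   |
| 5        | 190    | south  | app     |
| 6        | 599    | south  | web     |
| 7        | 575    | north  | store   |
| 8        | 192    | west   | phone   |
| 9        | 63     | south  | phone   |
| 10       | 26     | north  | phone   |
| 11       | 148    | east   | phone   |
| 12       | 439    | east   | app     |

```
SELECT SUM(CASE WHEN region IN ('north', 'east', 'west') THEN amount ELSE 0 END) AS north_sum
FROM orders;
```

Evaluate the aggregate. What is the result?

order_id=1: ✗
order_id=2: ✓ → 231
order_id=3: ✓ → 252
order_id=4: ✗
order_id=5: ✗
order_id=6: ✗
order_id=7: ✓ → 575
order_id=8: ✓ → 192
order_id=9: ✗
order_id=10: ✓ → 26
order_id=11: ✓ → 148
order_id=12: ✓ → 439
north_sum = 231 + 252 + 575 + 192 + 26 + 148 + 439 = 1863

1863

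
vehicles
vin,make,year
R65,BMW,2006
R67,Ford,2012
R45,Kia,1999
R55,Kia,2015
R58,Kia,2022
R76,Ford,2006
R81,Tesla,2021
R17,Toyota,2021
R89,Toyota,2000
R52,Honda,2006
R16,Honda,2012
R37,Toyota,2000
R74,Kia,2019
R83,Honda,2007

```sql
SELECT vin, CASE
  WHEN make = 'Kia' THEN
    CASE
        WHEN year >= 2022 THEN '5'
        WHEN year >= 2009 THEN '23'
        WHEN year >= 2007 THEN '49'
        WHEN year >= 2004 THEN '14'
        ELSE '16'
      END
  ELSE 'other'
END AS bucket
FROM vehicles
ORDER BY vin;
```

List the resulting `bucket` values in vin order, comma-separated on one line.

other, other, other, 16, other, 23, 5, other, other, 23, other, other, other, other

vin=R16: make='Honda' → outer ELSE → other
vin=R17: make='Toyota' → outer ELSE → other
vin=R37: make='Toyota' → outer ELSE → other
vin=R45: make='Kia' → inner[ELSE] → 16
vin=R52: make='Honda' → outer ELSE → other
vin=R55: make='Kia' → inner[year >= 2009] → 23
vin=R58: make='Kia' → inner[year >= 2022] → 5
vin=R65: make='BMW' → outer ELSE → other
vin=R67: make='Ford' → outer ELSE → other
vin=R74: make='Kia' → inner[year >= 2009] → 23
vin=R76: make='Ford' → outer ELSE → other
vin=R81: make='Tesla' → outer ELSE → other
vin=R83: make='Honda' → outer ELSE → other
vin=R89: make='Toyota' → outer ELSE → other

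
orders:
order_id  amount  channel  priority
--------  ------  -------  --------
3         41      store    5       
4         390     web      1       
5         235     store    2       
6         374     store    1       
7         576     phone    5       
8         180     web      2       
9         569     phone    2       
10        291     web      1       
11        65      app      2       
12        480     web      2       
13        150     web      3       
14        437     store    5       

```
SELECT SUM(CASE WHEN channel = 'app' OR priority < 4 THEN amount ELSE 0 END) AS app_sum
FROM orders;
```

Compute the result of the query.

2734

order_id=3: ✗
order_id=4: ✓ → 390
order_id=5: ✓ → 235
order_id=6: ✓ → 374
order_id=7: ✗
order_id=8: ✓ → 180
order_id=9: ✓ → 569
order_id=10: ✓ → 291
order_id=11: ✓ → 65
order_id=12: ✓ → 480
order_id=13: ✓ → 150
order_id=14: ✗
app_sum = 390 + 235 + 374 + 180 + 569 + 291 + 65 + 480 + 150 = 2734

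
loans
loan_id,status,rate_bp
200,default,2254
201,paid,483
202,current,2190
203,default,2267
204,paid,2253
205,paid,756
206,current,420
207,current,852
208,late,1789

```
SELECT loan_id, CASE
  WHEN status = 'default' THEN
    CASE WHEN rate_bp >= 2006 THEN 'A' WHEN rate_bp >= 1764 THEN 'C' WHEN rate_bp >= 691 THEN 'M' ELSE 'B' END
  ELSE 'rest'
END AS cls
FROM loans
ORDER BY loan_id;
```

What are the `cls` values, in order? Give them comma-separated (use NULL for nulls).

loan_id=200: status='default' → inner[rate_bp >= 2006] → A
loan_id=201: status='paid' → outer ELSE → rest
loan_id=202: status='current' → outer ELSE → rest
loan_id=203: status='default' → inner[rate_bp >= 2006] → A
loan_id=204: status='paid' → outer ELSE → rest
loan_id=205: status='paid' → outer ELSE → rest
loan_id=206: status='current' → outer ELSE → rest
loan_id=207: status='current' → outer ELSE → rest
loan_id=208: status='late' → outer ELSE → rest

A, rest, rest, A, rest, rest, rest, rest, rest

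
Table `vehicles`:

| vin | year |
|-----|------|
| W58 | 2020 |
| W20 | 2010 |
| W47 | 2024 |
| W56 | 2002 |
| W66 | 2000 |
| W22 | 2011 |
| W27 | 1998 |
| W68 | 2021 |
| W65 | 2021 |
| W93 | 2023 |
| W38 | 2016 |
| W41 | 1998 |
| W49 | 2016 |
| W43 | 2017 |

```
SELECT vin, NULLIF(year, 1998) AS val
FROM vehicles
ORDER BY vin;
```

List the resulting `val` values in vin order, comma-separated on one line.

vin=W20: year=2010 vs 1998: differ → 2010
vin=W22: year=2011 vs 1998: differ → 2011
vin=W27: year=1998 vs 1998: equal → NULL
vin=W38: year=2016 vs 1998: differ → 2016
vin=W41: year=1998 vs 1998: equal → NULL
vin=W43: year=2017 vs 1998: differ → 2017
vin=W47: year=2024 vs 1998: differ → 2024
vin=W49: year=2016 vs 1998: differ → 2016
vin=W56: year=2002 vs 1998: differ → 2002
vin=W58: year=2020 vs 1998: differ → 2020
vin=W65: year=2021 vs 1998: differ → 2021
vin=W66: year=2000 vs 1998: differ → 2000
vin=W68: year=2021 vs 1998: differ → 2021
vin=W93: year=2023 vs 1998: differ → 2023

2010, 2011, NULL, 2016, NULL, 2017, 2024, 2016, 2002, 2020, 2021, 2000, 2021, 2023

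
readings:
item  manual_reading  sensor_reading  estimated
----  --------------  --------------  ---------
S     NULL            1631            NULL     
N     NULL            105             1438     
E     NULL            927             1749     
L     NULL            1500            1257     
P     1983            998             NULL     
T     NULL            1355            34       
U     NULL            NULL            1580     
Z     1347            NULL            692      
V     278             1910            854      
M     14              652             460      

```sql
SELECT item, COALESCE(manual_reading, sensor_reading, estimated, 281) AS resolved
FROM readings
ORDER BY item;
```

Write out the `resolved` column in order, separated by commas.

item=E: manual_reading=NULL, sensor_reading=927 → 927
item=L: manual_reading=NULL, sensor_reading=1500 → 1500
item=M: manual_reading=14 → 14
item=N: manual_reading=NULL, sensor_reading=105 → 105
item=P: manual_reading=1983 → 1983
item=S: manual_reading=NULL, sensor_reading=1631 → 1631
item=T: manual_reading=NULL, sensor_reading=1355 → 1355
item=U: manual_reading=NULL, sensor_reading=NULL, estimated=1580 → 1580
item=V: manual_reading=278 → 278
item=Z: manual_reading=1347 → 1347

927, 1500, 14, 105, 1983, 1631, 1355, 1580, 278, 1347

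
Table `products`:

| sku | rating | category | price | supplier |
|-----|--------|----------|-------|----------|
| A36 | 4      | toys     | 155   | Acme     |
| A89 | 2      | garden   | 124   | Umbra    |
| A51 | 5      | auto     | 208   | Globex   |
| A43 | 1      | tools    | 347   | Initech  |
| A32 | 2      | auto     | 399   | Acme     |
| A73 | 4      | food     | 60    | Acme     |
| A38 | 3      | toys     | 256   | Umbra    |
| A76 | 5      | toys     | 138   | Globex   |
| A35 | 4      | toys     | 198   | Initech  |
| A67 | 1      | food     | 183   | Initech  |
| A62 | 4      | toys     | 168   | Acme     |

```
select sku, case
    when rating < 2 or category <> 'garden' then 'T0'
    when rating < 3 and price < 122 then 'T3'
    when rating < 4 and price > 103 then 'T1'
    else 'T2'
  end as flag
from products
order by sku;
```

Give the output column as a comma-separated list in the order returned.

sku=A32: rating < 2 or category <> 'garden' → T0
sku=A35: rating < 2 or category <> 'garden' → T0
sku=A36: rating < 2 or category <> 'garden' → T0
sku=A38: rating < 2 or category <> 'garden' → T0
sku=A43: rating < 2 or category <> 'garden' → T0
sku=A51: rating < 2 or category <> 'garden' → T0
sku=A62: rating < 2 or category <> 'garden' → T0
sku=A67: rating < 2 or category <> 'garden' → T0
sku=A73: rating < 2 or category <> 'garden' → T0
sku=A76: rating < 2 or category <> 'garden' → T0
sku=A89: rating < 4 and price > 103 → T1

T0, T0, T0, T0, T0, T0, T0, T0, T0, T0, T1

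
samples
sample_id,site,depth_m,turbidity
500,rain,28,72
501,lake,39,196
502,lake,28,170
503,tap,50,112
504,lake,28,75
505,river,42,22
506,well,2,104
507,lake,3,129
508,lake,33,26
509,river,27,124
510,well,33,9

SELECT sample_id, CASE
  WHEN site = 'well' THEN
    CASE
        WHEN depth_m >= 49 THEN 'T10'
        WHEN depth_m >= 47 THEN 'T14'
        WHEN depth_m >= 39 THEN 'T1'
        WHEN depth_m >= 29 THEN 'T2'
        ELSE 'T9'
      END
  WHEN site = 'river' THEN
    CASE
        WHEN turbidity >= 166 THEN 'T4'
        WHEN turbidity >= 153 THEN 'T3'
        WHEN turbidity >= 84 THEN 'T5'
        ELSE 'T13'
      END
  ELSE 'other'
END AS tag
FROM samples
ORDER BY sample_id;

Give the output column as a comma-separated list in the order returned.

sample_id=500: site='rain' → outer ELSE → other
sample_id=501: site='lake' → outer ELSE → other
sample_id=502: site='lake' → outer ELSE → other
sample_id=503: site='tap' → outer ELSE → other
sample_id=504: site='lake' → outer ELSE → other
sample_id=505: site='river' → inner[ELSE] → T13
sample_id=506: site='well' → inner[ELSE] → T9
sample_id=507: site='lake' → outer ELSE → other
sample_id=508: site='lake' → outer ELSE → other
sample_id=509: site='river' → inner[turbidity >= 84] → T5
sample_id=510: site='well' → inner[depth_m >= 29] → T2

other, other, other, other, other, T13, T9, other, other, T5, T2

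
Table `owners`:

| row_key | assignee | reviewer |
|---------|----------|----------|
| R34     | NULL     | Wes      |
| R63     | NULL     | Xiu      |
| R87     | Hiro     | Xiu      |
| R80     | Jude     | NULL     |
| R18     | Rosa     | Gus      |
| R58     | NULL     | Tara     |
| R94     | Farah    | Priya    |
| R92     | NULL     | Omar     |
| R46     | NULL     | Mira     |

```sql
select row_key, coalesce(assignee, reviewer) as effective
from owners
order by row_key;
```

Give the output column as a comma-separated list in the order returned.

row_key=R18: assignee=Rosa → Rosa
row_key=R34: assignee=NULL, reviewer=Wes → Wes
row_key=R46: assignee=NULL, reviewer=Mira → Mira
row_key=R58: assignee=NULL, reviewer=Tara → Tara
row_key=R63: assignee=NULL, reviewer=Xiu → Xiu
row_key=R80: assignee=Jude → Jude
row_key=R87: assignee=Hiro → Hiro
row_key=R92: assignee=NULL, reviewer=Omar → Omar
row_key=R94: assignee=Farah → Farah

Rosa, Wes, Mira, Tara, Xiu, Jude, Hiro, Omar, Farah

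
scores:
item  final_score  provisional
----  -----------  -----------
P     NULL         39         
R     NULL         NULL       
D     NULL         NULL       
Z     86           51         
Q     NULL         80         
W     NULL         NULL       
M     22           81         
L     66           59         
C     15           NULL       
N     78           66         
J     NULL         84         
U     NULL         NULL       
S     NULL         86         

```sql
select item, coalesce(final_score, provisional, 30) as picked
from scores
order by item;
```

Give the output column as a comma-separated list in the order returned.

item=C: final_score=15 → 15
item=D: final_score=NULL, provisional=NULL, → literal 30 → 30
item=J: final_score=NULL, provisional=84 → 84
item=L: final_score=66 → 66
item=M: final_score=22 → 22
item=N: final_score=78 → 78
item=P: final_score=NULL, provisional=39 → 39
item=Q: final_score=NULL, provisional=80 → 80
item=R: final_score=NULL, provisional=NULL, → literal 30 → 30
item=S: final_score=NULL, provisional=86 → 86
item=U: final_score=NULL, provisional=NULL, → literal 30 → 30
item=W: final_score=NULL, provisional=NULL, → literal 30 → 30
item=Z: final_score=86 → 86

15, 30, 84, 66, 22, 78, 39, 80, 30, 86, 30, 30, 86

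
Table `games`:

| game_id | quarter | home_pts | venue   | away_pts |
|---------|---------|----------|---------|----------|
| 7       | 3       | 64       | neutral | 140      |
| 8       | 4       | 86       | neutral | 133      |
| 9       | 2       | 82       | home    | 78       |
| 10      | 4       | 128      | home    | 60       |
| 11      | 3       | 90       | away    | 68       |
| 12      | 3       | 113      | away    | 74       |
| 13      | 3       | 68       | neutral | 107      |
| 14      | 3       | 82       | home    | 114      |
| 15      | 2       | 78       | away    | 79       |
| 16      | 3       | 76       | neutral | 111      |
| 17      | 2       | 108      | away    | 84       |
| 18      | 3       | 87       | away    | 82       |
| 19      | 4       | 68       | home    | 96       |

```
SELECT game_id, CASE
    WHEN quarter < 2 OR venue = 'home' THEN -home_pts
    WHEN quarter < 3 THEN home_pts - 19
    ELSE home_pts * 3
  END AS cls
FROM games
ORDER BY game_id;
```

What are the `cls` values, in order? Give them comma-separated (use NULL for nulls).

192, 258, -82, -128, 270, 339, 204, -82, 59, 228, 89, 261, -68

game_id=7: ELSE → 192
game_id=8: ELSE → 258
game_id=9: quarter < 2 OR venue = 'home' → -82
game_id=10: quarter < 2 OR venue = 'home' → -128
game_id=11: ELSE → 270
game_id=12: ELSE → 339
game_id=13: ELSE → 204
game_id=14: quarter < 2 OR venue = 'home' → -82
game_id=15: quarter < 3 → 59
game_id=16: ELSE → 228
game_id=17: quarter < 3 → 89
game_id=18: ELSE → 261
game_id=19: quarter < 2 OR venue = 'home' → -68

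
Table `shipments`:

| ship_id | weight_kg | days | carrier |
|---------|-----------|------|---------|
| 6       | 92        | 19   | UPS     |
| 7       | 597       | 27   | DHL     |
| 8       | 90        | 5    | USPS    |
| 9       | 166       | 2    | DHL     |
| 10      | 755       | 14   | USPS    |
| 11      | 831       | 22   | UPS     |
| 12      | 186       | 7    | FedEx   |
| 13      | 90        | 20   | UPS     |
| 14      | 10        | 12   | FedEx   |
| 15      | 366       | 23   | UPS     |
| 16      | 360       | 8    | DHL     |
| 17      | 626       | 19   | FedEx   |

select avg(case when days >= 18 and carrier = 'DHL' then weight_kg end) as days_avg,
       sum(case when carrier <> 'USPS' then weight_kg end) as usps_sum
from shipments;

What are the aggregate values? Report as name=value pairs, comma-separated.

[days_avg: days >= 18 and carrier = 'DHL']
ship_id=6: ✗
ship_id=7: ✓ → 597
ship_id=8: ✗
ship_id=9: ✗
ship_id=10: ✗
ship_id=11: ✗
ship_id=12: ✗
ship_id=13: ✗
ship_id=14: ✗
ship_id=15: ✗
ship_id=16: ✗
ship_id=17: ✗
days_avg = 597
—
[usps_sum: carrier <> 'USPS']
ship_id=6: ✓ → 92
ship_id=7: ✓ → 597
ship_id=8: ✗
ship_id=9: ✓ → 166
ship_id=10: ✗
ship_id=11: ✓ → 831
ship_id=12: ✓ → 186
ship_id=13: ✓ → 90
ship_id=14: ✓ → 10
ship_id=15: ✓ → 366
ship_id=16: ✓ → 360
ship_id=17: ✓ → 626
usps_sum = 92 + 597 + 166 + 831 + 186 + 90 + 10 + 366 + 360 + 626 = 3324

days_avg=597, usps_sum=3324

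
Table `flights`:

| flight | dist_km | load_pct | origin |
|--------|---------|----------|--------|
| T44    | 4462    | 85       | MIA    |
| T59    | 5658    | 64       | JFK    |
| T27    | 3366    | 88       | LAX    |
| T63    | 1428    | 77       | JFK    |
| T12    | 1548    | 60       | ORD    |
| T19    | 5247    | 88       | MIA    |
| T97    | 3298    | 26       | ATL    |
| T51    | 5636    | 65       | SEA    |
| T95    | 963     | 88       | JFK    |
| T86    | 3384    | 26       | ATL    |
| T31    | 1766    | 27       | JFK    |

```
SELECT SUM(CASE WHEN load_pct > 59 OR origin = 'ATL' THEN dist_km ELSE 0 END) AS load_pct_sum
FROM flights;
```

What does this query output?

flight=T44: ✓ → 4462
flight=T59: ✓ → 5658
flight=T27: ✓ → 3366
flight=T63: ✓ → 1428
flight=T12: ✓ → 1548
flight=T19: ✓ → 5247
flight=T97: ✓ → 3298
flight=T51: ✓ → 5636
flight=T95: ✓ → 963
flight=T86: ✓ → 3384
flight=T31: ✗
load_pct_sum = 4462 + 5658 + 3366 + 1428 + 1548 + 5247 + 3298 + 5636 + 963 + 3384 = 34990

34990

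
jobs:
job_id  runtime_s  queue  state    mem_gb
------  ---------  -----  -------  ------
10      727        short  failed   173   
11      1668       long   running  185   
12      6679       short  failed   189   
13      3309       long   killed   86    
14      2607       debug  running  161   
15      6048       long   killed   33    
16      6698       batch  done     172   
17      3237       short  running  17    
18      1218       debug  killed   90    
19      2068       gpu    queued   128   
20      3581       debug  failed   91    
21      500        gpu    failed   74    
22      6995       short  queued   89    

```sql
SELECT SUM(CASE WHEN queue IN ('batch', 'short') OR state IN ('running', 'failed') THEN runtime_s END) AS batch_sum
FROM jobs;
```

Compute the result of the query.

32692

job_id=10: ✓ → 727
job_id=11: ✓ → 1668
job_id=12: ✓ → 6679
job_id=13: ✗
job_id=14: ✓ → 2607
job_id=15: ✗
job_id=16: ✓ → 6698
job_id=17: ✓ → 3237
job_id=18: ✗
job_id=19: ✗
job_id=20: ✓ → 3581
job_id=21: ✓ → 500
job_id=22: ✓ → 6995
batch_sum = 727 + 1668 + 6679 + 2607 + 6698 + 3237 + 3581 + 500 + 6995 = 32692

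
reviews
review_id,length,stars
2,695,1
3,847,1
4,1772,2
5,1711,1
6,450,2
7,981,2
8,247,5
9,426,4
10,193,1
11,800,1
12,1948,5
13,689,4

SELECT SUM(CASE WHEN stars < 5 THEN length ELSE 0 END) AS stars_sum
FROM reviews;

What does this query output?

8564

review_id=2: ✓ → 695
review_id=3: ✓ → 847
review_id=4: ✓ → 1772
review_id=5: ✓ → 1711
review_id=6: ✓ → 450
review_id=7: ✓ → 981
review_id=8: ✗
review_id=9: ✓ → 426
review_id=10: ✓ → 193
review_id=11: ✓ → 800
review_id=12: ✗
review_id=13: ✓ → 689
stars_sum = 695 + 847 + 1772 + 1711 + 450 + 981 + 426 + 193 + 800 + 689 = 8564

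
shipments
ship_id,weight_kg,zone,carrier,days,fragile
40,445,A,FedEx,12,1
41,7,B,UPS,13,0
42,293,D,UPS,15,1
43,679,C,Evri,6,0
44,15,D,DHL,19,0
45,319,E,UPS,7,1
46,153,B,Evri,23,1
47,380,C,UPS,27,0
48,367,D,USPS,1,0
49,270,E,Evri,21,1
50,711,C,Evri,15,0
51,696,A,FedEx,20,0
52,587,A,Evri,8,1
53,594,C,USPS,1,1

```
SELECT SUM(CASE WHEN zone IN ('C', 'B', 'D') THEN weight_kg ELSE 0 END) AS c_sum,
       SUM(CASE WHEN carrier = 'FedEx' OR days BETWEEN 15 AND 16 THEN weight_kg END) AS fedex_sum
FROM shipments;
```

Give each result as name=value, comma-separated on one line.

[c_sum: zone IN ('C', 'B', 'D')]
ship_id=40: ✗
ship_id=41: ✓ → 7
ship_id=42: ✓ → 293
ship_id=43: ✓ → 679
ship_id=44: ✓ → 15
ship_id=45: ✗
ship_id=46: ✓ → 153
ship_id=47: ✓ → 380
ship_id=48: ✓ → 367
ship_id=49: ✗
ship_id=50: ✓ → 711
ship_id=51: ✗
ship_id=52: ✗
ship_id=53: ✓ → 594
c_sum = 7 + 293 + 679 + 15 + 153 + 380 + 367 + 711 + 594 = 3199
—
[fedex_sum: carrier = 'FedEx' OR days BETWEEN 15 AND 16]
ship_id=40: ✓ → 445
ship_id=41: ✗
ship_id=42: ✓ → 293
ship_id=43: ✗
ship_id=44: ✗
ship_id=45: ✗
ship_id=46: ✗
ship_id=47: ✗
ship_id=48: ✗
ship_id=49: ✗
ship_id=50: ✓ → 711
ship_id=51: ✓ → 696
ship_id=52: ✗
ship_id=53: ✗
fedex_sum = 445 + 293 + 711 + 696 = 2145

c_sum=3199, fedex_sum=2145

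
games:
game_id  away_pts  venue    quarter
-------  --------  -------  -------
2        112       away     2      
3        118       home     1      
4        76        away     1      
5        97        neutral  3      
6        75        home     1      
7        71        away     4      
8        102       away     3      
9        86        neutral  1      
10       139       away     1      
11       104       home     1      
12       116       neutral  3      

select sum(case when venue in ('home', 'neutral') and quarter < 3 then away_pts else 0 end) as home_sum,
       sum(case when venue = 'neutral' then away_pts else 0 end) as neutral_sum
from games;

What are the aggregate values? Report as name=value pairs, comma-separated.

[home_sum: venue in ('home', 'neutral') and quarter < 3]
game_id=2: ✗
game_id=3: ✓ → 118
game_id=4: ✗
game_id=5: ✗
game_id=6: ✓ → 75
game_id=7: ✗
game_id=8: ✗
game_id=9: ✓ → 86
game_id=10: ✗
game_id=11: ✓ → 104
game_id=12: ✗
home_sum = 118 + 75 + 86 + 104 = 383
—
[neutral_sum: venue = 'neutral']
game_id=2: ✗
game_id=3: ✗
game_id=4: ✗
game_id=5: ✓ → 97
game_id=6: ✗
game_id=7: ✗
game_id=8: ✗
game_id=9: ✓ → 86
game_id=10: ✗
game_id=11: ✗
game_id=12: ✓ → 116
neutral_sum = 97 + 86 + 116 = 299

home_sum=383, neutral_sum=299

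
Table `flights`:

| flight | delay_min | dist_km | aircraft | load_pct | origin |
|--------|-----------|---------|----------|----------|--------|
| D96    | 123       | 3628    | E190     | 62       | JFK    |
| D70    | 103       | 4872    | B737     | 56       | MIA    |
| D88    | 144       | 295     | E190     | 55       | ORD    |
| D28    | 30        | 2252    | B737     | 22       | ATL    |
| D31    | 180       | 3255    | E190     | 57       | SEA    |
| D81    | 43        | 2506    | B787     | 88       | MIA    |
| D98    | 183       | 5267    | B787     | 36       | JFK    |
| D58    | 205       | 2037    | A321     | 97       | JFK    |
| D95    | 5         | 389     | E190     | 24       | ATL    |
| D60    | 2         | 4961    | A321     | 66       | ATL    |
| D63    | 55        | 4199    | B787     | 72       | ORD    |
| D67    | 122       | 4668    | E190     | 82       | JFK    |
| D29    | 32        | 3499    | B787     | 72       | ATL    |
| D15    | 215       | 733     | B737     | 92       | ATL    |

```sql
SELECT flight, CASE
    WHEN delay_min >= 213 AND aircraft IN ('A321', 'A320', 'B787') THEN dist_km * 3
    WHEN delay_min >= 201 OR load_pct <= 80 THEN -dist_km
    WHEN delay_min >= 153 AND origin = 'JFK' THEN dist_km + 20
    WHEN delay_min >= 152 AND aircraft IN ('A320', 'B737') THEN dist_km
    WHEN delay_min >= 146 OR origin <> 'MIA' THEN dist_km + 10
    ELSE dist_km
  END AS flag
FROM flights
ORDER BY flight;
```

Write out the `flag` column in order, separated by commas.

-733, -2252, -3499, -3255, -2037, -4961, -4199, 4678, -4872, 2506, -295, -389, -3628, -5267

flight=D15: delay_min >= 201 OR load_pct <= 80 → -733
flight=D28: delay_min >= 201 OR load_pct <= 80 → -2252
flight=D29: delay_min >= 201 OR load_pct <= 80 → -3499
flight=D31: delay_min >= 201 OR load_pct <= 80 → -3255
flight=D58: delay_min >= 201 OR load_pct <= 80 → -2037
flight=D60: delay_min >= 201 OR load_pct <= 80 → -4961
flight=D63: delay_min >= 201 OR load_pct <= 80 → -4199
flight=D67: delay_min >= 146 OR origin <> 'MIA' → 4678
flight=D70: delay_min >= 201 OR load_pct <= 80 → -4872
flight=D81: ELSE → 2506
flight=D88: delay_min >= 201 OR load_pct <= 80 → -295
flight=D95: delay_min >= 201 OR load_pct <= 80 → -389
flight=D96: delay_min >= 201 OR load_pct <= 80 → -3628
flight=D98: delay_min >= 201 OR load_pct <= 80 → -5267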